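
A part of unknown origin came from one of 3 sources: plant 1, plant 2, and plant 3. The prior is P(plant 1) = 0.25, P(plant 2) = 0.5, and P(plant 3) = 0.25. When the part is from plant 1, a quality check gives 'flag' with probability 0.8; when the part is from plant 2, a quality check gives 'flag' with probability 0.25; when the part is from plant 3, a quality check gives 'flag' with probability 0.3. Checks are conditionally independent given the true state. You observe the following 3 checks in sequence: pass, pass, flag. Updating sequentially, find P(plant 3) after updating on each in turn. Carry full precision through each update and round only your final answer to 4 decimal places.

0.3194

Each posterior becomes the prior for the next update.
After 'pass': normaliser = 0.2·0.2500 + 0.75·0.5000 + 0.7·0.2500; P(plant 1) ≈ 0.0833, P(plant 2) ≈ 0.6250, P(plant 3) ≈ 0.2917
After 'pass': normaliser = 0.2·0.0833 + 0.75·0.6250 + 0.7·0.2917; P(plant 1) ≈ 0.0242, P(plant 2) ≈ 0.6798, P(plant 3) ≈ 0.2961
After 'flag': normaliser = 0.8·0.0242 + 0.25·0.6798 + 0.3·0.2961; P(plant 1) ≈ 0.0695, P(plant 2) ≈ 0.6111, P(plant 3) ≈ 0.3194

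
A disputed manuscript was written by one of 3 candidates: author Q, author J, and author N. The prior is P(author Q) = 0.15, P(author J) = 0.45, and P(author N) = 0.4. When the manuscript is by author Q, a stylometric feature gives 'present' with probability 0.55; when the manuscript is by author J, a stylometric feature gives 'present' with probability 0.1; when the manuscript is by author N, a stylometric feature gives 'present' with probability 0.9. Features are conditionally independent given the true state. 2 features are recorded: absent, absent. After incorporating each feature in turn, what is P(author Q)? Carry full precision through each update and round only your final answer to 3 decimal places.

After 'absent': normaliser = 0.45·0.1500 + 0.9·0.4500 + 0.1·0.4000; P(author Q) ≈ 0.1317, P(author J) ≈ 0.7902, P(author N) ≈ 0.0780
After 'absent': normaliser = 0.45·0.1317 + 0.9·0.7902 + 0.1·0.0780; P(author Q) ≈ 0.0762, P(author J) ≈ 0.9138, P(author N) ≈ 0.0100

0.076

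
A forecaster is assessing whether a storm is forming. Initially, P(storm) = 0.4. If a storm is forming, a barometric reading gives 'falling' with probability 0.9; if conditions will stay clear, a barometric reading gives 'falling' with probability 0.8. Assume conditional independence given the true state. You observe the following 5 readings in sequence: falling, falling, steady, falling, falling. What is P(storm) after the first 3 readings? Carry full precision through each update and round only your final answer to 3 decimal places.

0.297

After 'falling': P(storm) = 0.9·0.4000 / (0.9·0.4000 + 0.8·0.6000) ≈ 0.4286
After 'falling': P(storm) = 0.9·0.4286 / (0.9·0.4286 + 0.8·0.5714) ≈ 0.4576
After 'steady': P(storm) = 0.1·0.4576 / (0.1·0.4576 + 0.2·0.5424) ≈ 0.2967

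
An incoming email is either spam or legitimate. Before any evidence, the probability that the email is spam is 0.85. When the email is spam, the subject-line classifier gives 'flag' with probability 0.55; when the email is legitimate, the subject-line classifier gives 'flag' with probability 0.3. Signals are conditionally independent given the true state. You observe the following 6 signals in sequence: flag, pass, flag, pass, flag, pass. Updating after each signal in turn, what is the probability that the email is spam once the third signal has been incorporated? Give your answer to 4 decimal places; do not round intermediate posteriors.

After 'flag': P(spam) = 0.55·0.8500 / (0.55·0.8500 + 0.3·0.1500) ≈ 0.9122
After 'pass': P(spam) = 0.45·0.9122 / (0.45·0.9122 + 0.7·0.0878) ≈ 0.8698
After 'flag': P(spam) = 0.55·0.8698 / (0.55·0.8698 + 0.3·0.1302) ≈ 0.9245

0.9245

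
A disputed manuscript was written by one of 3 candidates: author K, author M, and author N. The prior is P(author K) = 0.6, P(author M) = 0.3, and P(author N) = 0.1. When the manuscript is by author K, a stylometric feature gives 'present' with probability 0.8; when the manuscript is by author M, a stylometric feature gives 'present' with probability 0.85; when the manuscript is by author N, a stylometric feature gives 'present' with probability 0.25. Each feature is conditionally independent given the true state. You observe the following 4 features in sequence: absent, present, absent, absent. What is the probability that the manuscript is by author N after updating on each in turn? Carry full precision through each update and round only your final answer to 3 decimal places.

After 'absent': normaliser = 0.2·0.6000 + 0.15·0.3000 + 0.75·0.1000; P(author K) ≈ 0.5000, P(author M) ≈ 0.1875, P(author N) ≈ 0.3125
After 'present': normaliser = 0.8·0.5000 + 0.85·0.1875 + 0.25·0.3125; P(author K) ≈ 0.6275, P(author M) ≈ 0.2500, P(author N) ≈ 0.1225
After 'absent': normaliser = 0.2·0.6275 + 0.15·0.2500 + 0.75·0.1225; P(author K) ≈ 0.4923, P(author M) ≈ 0.1471, P(author N) ≈ 0.3606
After 'absent': normaliser = 0.2·0.4923 + 0.15·0.1471 + 0.75·0.3606; P(author K) ≈ 0.2518, P(author M) ≈ 0.0564, P(author N) ≈ 0.6917

0.692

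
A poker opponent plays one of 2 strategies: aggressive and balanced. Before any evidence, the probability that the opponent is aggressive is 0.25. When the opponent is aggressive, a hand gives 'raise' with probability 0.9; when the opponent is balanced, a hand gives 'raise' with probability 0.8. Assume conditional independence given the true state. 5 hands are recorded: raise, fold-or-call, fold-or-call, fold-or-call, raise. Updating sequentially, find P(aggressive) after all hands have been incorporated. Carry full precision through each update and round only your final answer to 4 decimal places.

0.0501

Each posterior becomes the prior for the next update.
After 'raise': P(aggressive) = 0.9·0.2500 / (0.9·0.2500 + 0.8·0.7500) ≈ 0.2727
After 'fold-or-call': P(aggressive) = 0.1·0.2727 / (0.1·0.2727 + 0.2·0.7273) ≈ 0.1579
After 'fold-or-call': P(aggressive) = 0.1·0.1579 / (0.1·0.1579 + 0.2·0.8421) ≈ 0.0857
After 'fold-or-call': P(aggressive) = 0.1·0.0857 / (0.1·0.0857 + 0.2·0.9143) ≈ 0.0448
After 'raise': P(aggressive) = 0.9·0.0448 / (0.9·0.0448 + 0.8·0.9552) ≈ 0.0501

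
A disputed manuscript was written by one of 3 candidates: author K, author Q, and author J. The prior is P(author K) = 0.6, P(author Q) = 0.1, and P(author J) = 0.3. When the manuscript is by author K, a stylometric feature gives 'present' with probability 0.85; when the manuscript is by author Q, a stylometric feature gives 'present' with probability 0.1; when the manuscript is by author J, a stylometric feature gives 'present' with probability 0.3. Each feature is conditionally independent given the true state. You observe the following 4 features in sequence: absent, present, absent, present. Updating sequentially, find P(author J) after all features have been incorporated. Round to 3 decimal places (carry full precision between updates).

After 'absent': normaliser = 0.15·0.6000 + 0.9·0.1000 + 0.7·0.3000; P(author K) ≈ 0.2308, P(author Q) ≈ 0.2308, P(author J) ≈ 0.5385
After 'present': normaliser = 0.85·0.2308 + 0.1·0.2308 + 0.3·0.5385; P(author K) ≈ 0.5152, P(author Q) ≈ 0.0606, P(author J) ≈ 0.4242
After 'absent': normaliser = 0.15·0.5152 + 0.9·0.0606 + 0.7·0.4242; P(author K) ≈ 0.1802, P(author Q) ≈ 0.1272, P(author J) ≈ 0.6926
After 'present': normaliser = 0.85·0.1802 + 0.1·0.1272 + 0.3·0.6926; P(author K) ≈ 0.4099, P(author Q) ≈ 0.0340, P(author J) ≈ 0.5560

0.556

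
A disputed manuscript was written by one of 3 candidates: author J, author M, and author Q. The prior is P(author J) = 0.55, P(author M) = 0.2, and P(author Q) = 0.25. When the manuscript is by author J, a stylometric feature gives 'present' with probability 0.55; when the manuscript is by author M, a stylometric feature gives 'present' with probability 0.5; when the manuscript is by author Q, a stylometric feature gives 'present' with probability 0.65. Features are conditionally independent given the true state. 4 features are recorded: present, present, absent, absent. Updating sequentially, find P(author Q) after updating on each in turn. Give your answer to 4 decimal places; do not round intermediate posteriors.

Each posterior becomes the prior for the next update.
After 'present': normaliser = 0.55·0.5500 + 0.5·0.2000 + 0.65·0.2500; P(author J) ≈ 0.5354, P(author M) ≈ 0.1770, P(author Q) ≈ 0.2876
After 'present': normaliser = 0.55·0.5354 + 0.5·0.1770 + 0.65·0.2876; P(author J) ≈ 0.5167, P(author M) ≈ 0.1553, P(author Q) ≈ 0.3280
After 'absent': normaliser = 0.45·0.5167 + 0.5·0.1553 + 0.35·0.3280; P(author J) ≈ 0.5471, P(author M) ≈ 0.1827, P(author Q) ≈ 0.2702
After 'absent': normaliser = 0.45·0.5471 + 0.5·0.1827 + 0.35·0.2702; P(author J) ≈ 0.5698, P(author M) ≈ 0.2114, P(author Q) ≈ 0.2188

0.2188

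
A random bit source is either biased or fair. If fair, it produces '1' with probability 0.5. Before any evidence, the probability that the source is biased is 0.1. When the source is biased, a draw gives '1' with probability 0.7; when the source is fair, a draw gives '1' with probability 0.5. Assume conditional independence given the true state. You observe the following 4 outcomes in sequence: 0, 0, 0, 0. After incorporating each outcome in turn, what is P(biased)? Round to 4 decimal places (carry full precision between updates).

After '0': P(biased) = 0.3·0.1000 / (0.3·0.1000 + 0.5·0.9000) ≈ 0.0625
After '0': P(biased) = 0.3·0.0625 / (0.3·0.0625 + 0.5·0.9375) ≈ 0.0385
After '0': P(biased) = 0.3·0.0385 / (0.3·0.0385 + 0.5·0.9615) ≈ 0.0234
After '0': P(biased) = 0.3·0.0234 / (0.3·0.0234 + 0.5·0.9766) ≈ 0.0142

0.0142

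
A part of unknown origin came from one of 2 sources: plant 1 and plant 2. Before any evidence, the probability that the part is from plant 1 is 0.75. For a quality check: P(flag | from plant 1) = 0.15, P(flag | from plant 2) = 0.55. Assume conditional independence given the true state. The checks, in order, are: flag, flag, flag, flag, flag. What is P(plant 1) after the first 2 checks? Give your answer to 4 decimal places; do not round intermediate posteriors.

After 'flag': P(plant 1) = 0.15·0.7500 / (0.15·0.7500 + 0.55·0.2500) ≈ 0.4500
After 'flag': P(plant 1) = 0.15·0.4500 / (0.15·0.4500 + 0.55·0.5500) ≈ 0.1824

0.1824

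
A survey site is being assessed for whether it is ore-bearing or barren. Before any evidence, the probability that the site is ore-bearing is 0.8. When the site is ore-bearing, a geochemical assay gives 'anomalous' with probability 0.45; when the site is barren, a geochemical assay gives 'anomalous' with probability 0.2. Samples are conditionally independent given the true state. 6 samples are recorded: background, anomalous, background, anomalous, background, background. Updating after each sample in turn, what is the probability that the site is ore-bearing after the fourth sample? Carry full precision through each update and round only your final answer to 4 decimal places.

After 'background': P(ore) = 0.55·0.8000 / (0.55·0.8000 + 0.8·0.2000) ≈ 0.7333
After 'anomalous': P(ore) = 0.45·0.7333 / (0.45·0.7333 + 0.2·0.2667) ≈ 0.8609
After 'background': P(ore) = 0.55·0.8609 / (0.55·0.8609 + 0.8·0.1391) ≈ 0.8097
After 'anomalous': P(ore) = 0.45·0.8097 / (0.45·0.8097 + 0.2·0.1903) ≈ 0.9054

0.9054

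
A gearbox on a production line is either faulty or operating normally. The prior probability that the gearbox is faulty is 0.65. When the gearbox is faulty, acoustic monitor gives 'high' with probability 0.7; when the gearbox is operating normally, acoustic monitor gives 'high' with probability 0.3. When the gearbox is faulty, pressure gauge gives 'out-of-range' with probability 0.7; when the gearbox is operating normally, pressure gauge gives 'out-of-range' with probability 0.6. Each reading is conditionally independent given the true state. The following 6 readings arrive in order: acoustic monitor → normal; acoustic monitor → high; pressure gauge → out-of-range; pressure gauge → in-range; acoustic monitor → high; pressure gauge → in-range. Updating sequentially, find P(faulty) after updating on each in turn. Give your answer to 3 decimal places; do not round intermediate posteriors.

After acoustic monitor='normal': P(faulty) = 0.3·0.6500 / (0.3·0.6500 + 0.7·0.3500) ≈ 0.4432
After acoustic monitor='high': P(faulty) = 0.7·0.4432 / (0.7·0.4432 + 0.3·0.5568) ≈ 0.6500
After pressure gauge='out-of-range': P(faulty) = 0.7·0.6500 / (0.7·0.6500 + 0.6·0.3500) ≈ 0.6842
After pressure gauge='in-range': P(faulty) = 0.3·0.6842 / (0.3·0.6842 + 0.4·0.3158) ≈ 0.6190
After acoustic monitor='high': P(faulty) = 0.7·0.6190 / (0.7·0.6190 + 0.3·0.3810) ≈ 0.7913
After pressure gauge='in-range': P(faulty) = 0.3·0.7913 / (0.3·0.7913 + 0.4·0.2087) ≈ 0.7398

0.740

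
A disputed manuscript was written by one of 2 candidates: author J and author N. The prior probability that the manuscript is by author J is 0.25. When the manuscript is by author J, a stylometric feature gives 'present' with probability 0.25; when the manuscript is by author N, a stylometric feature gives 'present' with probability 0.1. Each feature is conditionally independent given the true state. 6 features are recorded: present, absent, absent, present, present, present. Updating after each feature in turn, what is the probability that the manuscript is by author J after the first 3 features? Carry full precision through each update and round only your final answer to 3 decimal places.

0.367

After 'present': P(author J) = 0.25·0.2500 / (0.25·0.2500 + 0.1·0.7500) ≈ 0.4545
After 'absent': P(author J) = 0.75·0.4545 / (0.75·0.4545 + 0.9·0.5455) ≈ 0.4098
After 'absent': P(author J) = 0.75·0.4098 / (0.75·0.4098 + 0.9·0.5902) ≈ 0.3666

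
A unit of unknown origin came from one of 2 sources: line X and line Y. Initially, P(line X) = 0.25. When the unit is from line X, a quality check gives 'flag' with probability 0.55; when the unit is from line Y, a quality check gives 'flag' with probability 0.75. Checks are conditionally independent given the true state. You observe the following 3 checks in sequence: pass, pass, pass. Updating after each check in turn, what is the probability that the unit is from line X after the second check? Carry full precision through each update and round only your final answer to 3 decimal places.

After 'pass': P(line X) = 0.45·0.2500 / (0.45·0.2500 + 0.25·0.7500) ≈ 0.3750
After 'pass': P(line X) = 0.45·0.3750 / (0.45·0.3750 + 0.25·0.6250) ≈ 0.5192

0.519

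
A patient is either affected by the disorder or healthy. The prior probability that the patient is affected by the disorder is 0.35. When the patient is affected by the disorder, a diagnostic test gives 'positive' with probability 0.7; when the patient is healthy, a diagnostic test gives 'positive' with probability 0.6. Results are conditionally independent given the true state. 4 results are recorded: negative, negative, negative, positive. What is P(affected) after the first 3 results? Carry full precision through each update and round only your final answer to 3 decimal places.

0.185

Each posterior becomes the prior for the next update.
After 'negative': P(affected) = 0.3·0.3500 / (0.3·0.3500 + 0.4·0.6500) ≈ 0.2877
After 'negative': P(affected) = 0.3·0.2877 / (0.3·0.2877 + 0.4·0.7123) ≈ 0.2325
After 'negative': P(affected) = 0.3·0.2325 / (0.3·0.2325 + 0.4·0.7675) ≈ 0.1851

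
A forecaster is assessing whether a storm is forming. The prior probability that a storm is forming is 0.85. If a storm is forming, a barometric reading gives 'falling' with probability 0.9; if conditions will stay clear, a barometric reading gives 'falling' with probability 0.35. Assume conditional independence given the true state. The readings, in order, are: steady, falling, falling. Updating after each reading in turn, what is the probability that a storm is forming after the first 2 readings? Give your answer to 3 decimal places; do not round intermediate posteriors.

0.692

After 'steady': P(storm) = 0.1·0.8500 / (0.1·0.8500 + 0.65·0.1500) ≈ 0.4658
After 'falling': P(storm) = 0.9·0.4658 / (0.9·0.4658 + 0.35·0.5342) ≈ 0.6915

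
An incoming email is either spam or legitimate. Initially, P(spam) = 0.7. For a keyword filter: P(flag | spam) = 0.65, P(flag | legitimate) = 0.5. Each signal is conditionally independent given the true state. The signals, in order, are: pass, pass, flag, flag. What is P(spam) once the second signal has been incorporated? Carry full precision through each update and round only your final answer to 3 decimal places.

0.533

After 'pass': P(spam) = 0.35·0.7000 / (0.35·0.7000 + 0.5·0.3000) ≈ 0.6203
After 'pass': P(spam) = 0.35·0.6203 / (0.35·0.6203 + 0.5·0.3797) ≈ 0.5334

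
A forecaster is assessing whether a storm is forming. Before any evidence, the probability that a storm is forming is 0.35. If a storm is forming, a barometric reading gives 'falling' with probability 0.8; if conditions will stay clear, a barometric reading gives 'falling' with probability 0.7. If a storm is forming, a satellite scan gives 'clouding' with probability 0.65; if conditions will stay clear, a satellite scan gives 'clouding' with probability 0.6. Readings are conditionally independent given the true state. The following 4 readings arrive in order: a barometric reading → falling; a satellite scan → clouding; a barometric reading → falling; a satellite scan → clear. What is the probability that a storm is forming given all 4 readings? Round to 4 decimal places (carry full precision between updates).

0.4000

After a barometric reading='falling': P(storm) = 0.8·0.3500 / (0.8·0.3500 + 0.7·0.6500) ≈ 0.3810
After a satellite scan='clouding': P(storm) = 0.65·0.3810 / (0.65·0.3810 + 0.6·0.6190) ≈ 0.4000
After a barometric reading='falling': P(storm) = 0.8·0.4000 / (0.8·0.4000 + 0.7·0.6000) ≈ 0.4324
After a satellite scan='clear': P(storm) = 0.35·0.4324 / (0.35·0.4324 + 0.4·0.5676) ≈ 0.4000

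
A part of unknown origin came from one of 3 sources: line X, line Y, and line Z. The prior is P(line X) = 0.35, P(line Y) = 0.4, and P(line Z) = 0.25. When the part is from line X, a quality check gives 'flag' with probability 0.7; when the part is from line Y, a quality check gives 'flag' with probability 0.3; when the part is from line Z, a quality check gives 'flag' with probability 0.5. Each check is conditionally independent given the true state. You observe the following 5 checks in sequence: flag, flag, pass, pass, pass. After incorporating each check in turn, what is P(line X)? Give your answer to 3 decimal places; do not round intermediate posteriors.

0.187

After 'flag': normaliser = 0.7·0.3500 + 0.3·0.4000 + 0.5·0.2500; P(line X) ≈ 0.5000, P(line Y) ≈ 0.2449, P(line Z) ≈ 0.2551
After 'flag': normaliser = 0.7·0.5000 + 0.3·0.2449 + 0.5·0.2551; P(line X) ≈ 0.6352, P(line Y) ≈ 0.1333, P(line Z) ≈ 0.2315
After 'pass': normaliser = 0.3·0.6352 + 0.7·0.1333 + 0.5·0.2315; P(line X) ≈ 0.4768, P(line Y) ≈ 0.2335, P(line Z) ≈ 0.2896
After 'pass': normaliser = 0.3·0.4768 + 0.7·0.2335 + 0.5·0.2896; P(line X) ≈ 0.3169, P(line Y) ≈ 0.3622, P(line Z) ≈ 0.3208
After 'pass': normaliser = 0.3·0.3169 + 0.7·0.3622 + 0.5·0.3208; P(line X) ≈ 0.1868, P(line Y) ≈ 0.4981, P(line Z) ≈ 0.3151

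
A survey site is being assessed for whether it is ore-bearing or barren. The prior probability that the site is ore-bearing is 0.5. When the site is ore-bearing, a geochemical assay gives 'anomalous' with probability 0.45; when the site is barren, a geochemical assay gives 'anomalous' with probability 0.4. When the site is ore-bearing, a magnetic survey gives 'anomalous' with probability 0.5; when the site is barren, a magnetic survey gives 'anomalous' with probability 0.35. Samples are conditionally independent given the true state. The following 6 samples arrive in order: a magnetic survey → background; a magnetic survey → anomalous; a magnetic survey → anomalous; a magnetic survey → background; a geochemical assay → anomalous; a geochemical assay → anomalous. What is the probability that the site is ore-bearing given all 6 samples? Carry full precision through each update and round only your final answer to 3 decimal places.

0.604

After a magnetic survey='background': P(ore) = 0.5·0.5000 / (0.5·0.5000 + 0.65·0.5000) ≈ 0.4348
After a magnetic survey='anomalous': P(ore) = 0.5·0.4348 / (0.5·0.4348 + 0.35·0.5652) ≈ 0.5236
After a magnetic survey='anomalous': P(ore) = 0.5·0.5236 / (0.5·0.5236 + 0.35·0.4764) ≈ 0.6109
After a magnetic survey='background': P(ore) = 0.5·0.6109 / (0.5·0.6109 + 0.65·0.3891) ≈ 0.5470
After a geochemical assay='anomalous': P(ore) = 0.45·0.5470 / (0.45·0.5470 + 0.4·0.4530) ≈ 0.5760
After a geochemical assay='anomalous': P(ore) = 0.45·0.5760 / (0.45·0.5760 + 0.4·0.4240) ≈ 0.6045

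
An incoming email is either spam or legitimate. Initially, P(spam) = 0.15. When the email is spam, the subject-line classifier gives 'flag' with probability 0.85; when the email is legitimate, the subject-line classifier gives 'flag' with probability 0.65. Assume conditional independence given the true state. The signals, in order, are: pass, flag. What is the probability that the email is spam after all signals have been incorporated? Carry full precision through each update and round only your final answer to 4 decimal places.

After 'pass': P(spam) = 0.15·0.1500 / (0.15·0.1500 + 0.35·0.8500) ≈ 0.0703
After 'flag': P(spam) = 0.85·0.0703 / (0.85·0.0703 + 0.65·0.9297) ≈ 0.0900

0.0900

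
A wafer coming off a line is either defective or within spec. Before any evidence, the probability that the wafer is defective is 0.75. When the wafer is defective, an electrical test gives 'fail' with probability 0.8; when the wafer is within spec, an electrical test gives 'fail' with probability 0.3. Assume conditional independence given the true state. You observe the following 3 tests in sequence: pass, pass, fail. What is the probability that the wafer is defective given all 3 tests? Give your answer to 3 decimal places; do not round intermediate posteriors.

After 'pass': P(defective) = 0.2·0.7500 / (0.2·0.7500 + 0.7·0.2500) ≈ 0.4615
After 'pass': P(defective) = 0.2·0.4615 / (0.2·0.4615 + 0.7·0.5385) ≈ 0.1967
After 'fail': P(defective) = 0.8·0.1967 / (0.8·0.1967 + 0.3·0.8033) ≈ 0.3951

0.395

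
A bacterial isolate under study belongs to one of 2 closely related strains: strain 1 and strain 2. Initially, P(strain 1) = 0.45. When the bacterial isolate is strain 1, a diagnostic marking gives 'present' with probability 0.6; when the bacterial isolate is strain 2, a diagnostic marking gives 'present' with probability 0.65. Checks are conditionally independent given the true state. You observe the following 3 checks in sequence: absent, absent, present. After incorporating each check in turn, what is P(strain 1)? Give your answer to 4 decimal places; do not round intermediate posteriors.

After 'absent': P(strain 1) = 0.4·0.4500 / (0.4·0.4500 + 0.35·0.5500) ≈ 0.4832
After 'absent': P(strain 1) = 0.4·0.4832 / (0.4·0.4832 + 0.35·0.5168) ≈ 0.5166
After 'present': P(strain 1) = 0.6·0.5166 / (0.6·0.5166 + 0.65·0.4834) ≈ 0.4966

0.4966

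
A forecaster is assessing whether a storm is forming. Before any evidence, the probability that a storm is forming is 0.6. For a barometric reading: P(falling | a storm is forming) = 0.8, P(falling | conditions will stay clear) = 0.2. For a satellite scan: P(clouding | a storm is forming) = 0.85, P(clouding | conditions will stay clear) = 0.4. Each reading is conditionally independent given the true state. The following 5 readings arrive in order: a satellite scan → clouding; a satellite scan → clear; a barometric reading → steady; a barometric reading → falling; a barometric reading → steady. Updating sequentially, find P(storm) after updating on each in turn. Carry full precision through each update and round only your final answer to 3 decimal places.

After a satellite scan='clouding': P(storm) = 0.85·0.6000 / (0.85·0.6000 + 0.4·0.4000) ≈ 0.7612
After a satellite scan='clear': P(storm) = 0.15·0.7612 / (0.15·0.7612 + 0.6·0.2388) ≈ 0.4435
After a barometric reading='steady': P(storm) = 0.2·0.4435 / (0.2·0.4435 + 0.8·0.5565) ≈ 0.1661
After a barometric reading='falling': P(storm) = 0.8·0.1661 / (0.8·0.1661 + 0.2·0.8339) ≈ 0.4435
After a barometric reading='steady': P(storm) = 0.2·0.4435 / (0.2·0.4435 + 0.8·0.5565) ≈ 0.1661

0.166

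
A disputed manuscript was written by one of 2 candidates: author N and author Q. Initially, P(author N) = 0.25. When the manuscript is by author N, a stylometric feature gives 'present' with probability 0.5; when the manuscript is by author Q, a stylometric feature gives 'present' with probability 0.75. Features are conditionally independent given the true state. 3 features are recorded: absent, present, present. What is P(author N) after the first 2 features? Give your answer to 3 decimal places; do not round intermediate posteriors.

After 'absent': P(author N) = 0.5·0.2500 / (0.5·0.2500 + 0.25·0.7500) ≈ 0.4000
After 'present': P(author N) = 0.5·0.4000 / (0.5·0.4000 + 0.75·0.6000) ≈ 0.3077

0.308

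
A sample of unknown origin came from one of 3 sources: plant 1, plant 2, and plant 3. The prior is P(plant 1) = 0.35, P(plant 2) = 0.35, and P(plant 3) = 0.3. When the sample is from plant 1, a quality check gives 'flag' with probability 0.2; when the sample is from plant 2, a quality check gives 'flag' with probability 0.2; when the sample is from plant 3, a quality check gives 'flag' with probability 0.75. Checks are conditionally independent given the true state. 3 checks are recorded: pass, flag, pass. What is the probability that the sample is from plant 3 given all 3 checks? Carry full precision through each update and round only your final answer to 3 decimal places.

0.136

Apply Bayes' rule sequentially, carrying P(plant 3) forward.
After 'pass': normaliser = 0.8·0.3500 + 0.8·0.3500 + 0.25·0.3000; P(plant 1) ≈ 0.4409, P(plant 2) ≈ 0.4409, P(plant 3) ≈ 0.1181
After 'flag': normaliser = 0.2·0.4409 + 0.2·0.4409 + 0.75·0.1181; P(plant 1) ≈ 0.3328, P(plant 2) ≈ 0.3328, P(plant 3) ≈ 0.3343
After 'pass': normaliser = 0.8·0.3328 + 0.8·0.3328 + 0.25·0.3343; P(plant 1) ≈ 0.4322, P(plant 2) ≈ 0.4322, P(plant 3) ≈ 0.1357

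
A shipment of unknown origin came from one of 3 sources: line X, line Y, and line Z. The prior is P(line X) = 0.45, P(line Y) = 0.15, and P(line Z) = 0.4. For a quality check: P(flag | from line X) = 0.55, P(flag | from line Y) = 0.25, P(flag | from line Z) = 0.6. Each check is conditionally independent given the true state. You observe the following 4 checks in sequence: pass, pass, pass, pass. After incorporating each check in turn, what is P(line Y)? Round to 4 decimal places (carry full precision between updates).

0.6232

Apply Bayes' rule sequentially, carrying P(line Y) forward.
After 'pass': normaliser = 0.45·0.4500 + 0.75·0.1500 + 0.4·0.4000; P(line X) ≈ 0.4263, P(line Y) ≈ 0.2368, P(line Z) ≈ 0.3368
After 'pass': normaliser = 0.45·0.4263 + 0.75·0.2368 + 0.4·0.3368; P(line X) ≈ 0.3805, P(line Y) ≈ 0.3523, P(line Z) ≈ 0.2672
After 'pass': normaliser = 0.45·0.3805 + 0.75·0.3523 + 0.4·0.2672; P(line X) ≈ 0.3157, P(line Y) ≈ 0.4872, P(line Z) ≈ 0.1971
After 'pass': normaliser = 0.45·0.3157 + 0.75·0.4872 + 0.4·0.1971; P(line X) ≈ 0.2423, P(line Y) ≈ 0.6232, P(line Z) ≈ 0.1345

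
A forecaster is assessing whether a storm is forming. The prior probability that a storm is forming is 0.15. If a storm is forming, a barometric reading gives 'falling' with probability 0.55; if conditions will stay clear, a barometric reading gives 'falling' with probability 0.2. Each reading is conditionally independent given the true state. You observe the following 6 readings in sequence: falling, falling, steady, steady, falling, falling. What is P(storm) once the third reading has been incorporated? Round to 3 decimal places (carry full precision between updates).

After 'falling': P(storm) = 0.55·0.1500 / (0.55·0.1500 + 0.2·0.8500) ≈ 0.3267
After 'falling': P(storm) = 0.55·0.3267 / (0.55·0.3267 + 0.2·0.6733) ≈ 0.5717
After 'steady': P(storm) = 0.45·0.5717 / (0.45·0.5717 + 0.8·0.4283) ≈ 0.4288

0.429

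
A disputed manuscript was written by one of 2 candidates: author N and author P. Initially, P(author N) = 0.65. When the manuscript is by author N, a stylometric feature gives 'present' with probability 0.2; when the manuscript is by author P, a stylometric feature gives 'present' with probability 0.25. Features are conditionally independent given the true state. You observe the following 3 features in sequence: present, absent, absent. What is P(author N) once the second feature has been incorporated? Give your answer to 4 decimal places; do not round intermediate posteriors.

After 'present': P(author N) = 0.2·0.6500 / (0.2·0.6500 + 0.25·0.3500) ≈ 0.5977
After 'absent': P(author N) = 0.8·0.5977 / (0.8·0.5977 + 0.75·0.4023) ≈ 0.6131

0.6131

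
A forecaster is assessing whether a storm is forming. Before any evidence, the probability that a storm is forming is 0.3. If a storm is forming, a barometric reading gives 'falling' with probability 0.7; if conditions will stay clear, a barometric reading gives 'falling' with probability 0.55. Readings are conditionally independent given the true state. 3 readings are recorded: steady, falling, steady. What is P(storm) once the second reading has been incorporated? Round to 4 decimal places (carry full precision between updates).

Each posterior becomes the prior for the next update.
After 'steady': P(storm) = 0.3·0.3000 / (0.3·0.3000 + 0.45·0.7000) ≈ 0.2222
After 'falling': P(storm) = 0.7·0.2222 / (0.7·0.2222 + 0.55·0.7778) ≈ 0.2667

0.2667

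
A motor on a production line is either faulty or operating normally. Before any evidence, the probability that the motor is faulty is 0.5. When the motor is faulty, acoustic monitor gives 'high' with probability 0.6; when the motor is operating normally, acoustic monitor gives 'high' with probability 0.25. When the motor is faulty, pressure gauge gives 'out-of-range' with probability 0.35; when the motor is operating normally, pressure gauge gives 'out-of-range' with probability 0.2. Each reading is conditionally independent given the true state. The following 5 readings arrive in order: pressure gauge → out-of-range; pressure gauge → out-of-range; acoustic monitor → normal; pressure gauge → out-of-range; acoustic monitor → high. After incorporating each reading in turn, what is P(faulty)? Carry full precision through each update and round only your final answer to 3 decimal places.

0.873

After pressure gauge='out-of-range': P(faulty) = 0.35·0.5000 / (0.35·0.5000 + 0.2·0.5000) ≈ 0.6364
After pressure gauge='out-of-range': P(faulty) = 0.35·0.6364 / (0.35·0.6364 + 0.2·0.3636) ≈ 0.7538
After acoustic monitor='normal': P(faulty) = 0.4·0.7538 / (0.4·0.7538 + 0.75·0.2462) ≈ 0.6203
After pressure gauge='out-of-range': P(faulty) = 0.35·0.6203 / (0.35·0.6203 + 0.2·0.3797) ≈ 0.7408
After acoustic monitor='high': P(faulty) = 0.6·0.7408 / (0.6·0.7408 + 0.25·0.2592) ≈ 0.8728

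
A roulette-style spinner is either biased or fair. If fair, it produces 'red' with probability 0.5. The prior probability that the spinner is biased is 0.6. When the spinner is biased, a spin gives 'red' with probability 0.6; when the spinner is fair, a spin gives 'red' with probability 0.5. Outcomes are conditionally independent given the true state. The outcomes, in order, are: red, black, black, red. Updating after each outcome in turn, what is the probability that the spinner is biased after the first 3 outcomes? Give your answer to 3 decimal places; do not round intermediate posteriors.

After 'red': P(biased) = 0.6·0.6000 / (0.6·0.6000 + 0.5·0.4000) ≈ 0.6429
After 'black': P(biased) = 0.4·0.6429 / (0.4·0.6429 + 0.5·0.3571) ≈ 0.5902
After 'black': P(biased) = 0.4·0.5902 / (0.4·0.5902 + 0.5·0.4098) ≈ 0.5353

0.535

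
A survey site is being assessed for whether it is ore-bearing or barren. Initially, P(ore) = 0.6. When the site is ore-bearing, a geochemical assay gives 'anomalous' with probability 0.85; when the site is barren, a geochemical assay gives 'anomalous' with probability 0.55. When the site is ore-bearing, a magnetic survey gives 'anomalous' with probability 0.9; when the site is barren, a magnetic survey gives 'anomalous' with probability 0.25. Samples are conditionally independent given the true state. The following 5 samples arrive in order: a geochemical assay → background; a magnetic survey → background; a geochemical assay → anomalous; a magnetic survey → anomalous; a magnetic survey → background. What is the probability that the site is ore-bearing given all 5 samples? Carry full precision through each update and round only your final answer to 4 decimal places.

0.0471

After a geochemical assay='background': P(ore) = 0.15·0.6000 / (0.15·0.6000 + 0.45·0.4000) ≈ 0.3333
After a magnetic survey='background': P(ore) = 0.1·0.3333 / (0.1·0.3333 + 0.75·0.6667) ≈ 0.0625
After a geochemical assay='anomalous': P(ore) = 0.85·0.0625 / (0.85·0.0625 + 0.55·0.9375) ≈ 0.0934
After a magnetic survey='anomalous': P(ore) = 0.9·0.0934 / (0.9·0.0934 + 0.25·0.9066) ≈ 0.2706
After a magnetic survey='background': P(ore) = 0.1·0.2706 / (0.1·0.2706 + 0.75·0.7294) ≈ 0.0471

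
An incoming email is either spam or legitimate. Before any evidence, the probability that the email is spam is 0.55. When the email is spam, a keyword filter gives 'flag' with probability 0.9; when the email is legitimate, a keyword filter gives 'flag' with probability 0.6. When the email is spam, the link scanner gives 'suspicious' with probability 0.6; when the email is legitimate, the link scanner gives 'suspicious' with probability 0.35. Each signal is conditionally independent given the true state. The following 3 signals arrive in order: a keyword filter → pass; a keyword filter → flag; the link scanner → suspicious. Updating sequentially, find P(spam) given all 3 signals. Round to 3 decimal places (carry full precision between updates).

0.440

After a keyword filter='pass': P(spam) = 0.1·0.5500 / (0.1·0.5500 + 0.4·0.4500) ≈ 0.2340
After a keyword filter='flag': P(spam) = 0.9·0.2340 / (0.9·0.2340 + 0.6·0.7660) ≈ 0.3143
After the link scanner='suspicious': P(spam) = 0.6·0.3143 / (0.6·0.3143 + 0.35·0.6857) ≈ 0.4400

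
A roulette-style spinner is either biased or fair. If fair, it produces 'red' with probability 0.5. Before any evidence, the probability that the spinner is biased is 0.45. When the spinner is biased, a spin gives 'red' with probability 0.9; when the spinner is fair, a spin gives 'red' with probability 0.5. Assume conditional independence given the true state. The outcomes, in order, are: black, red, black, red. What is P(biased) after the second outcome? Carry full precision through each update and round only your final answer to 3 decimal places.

0.228

After 'black': P(biased) = 0.1·0.4500 / (0.1·0.4500 + 0.5·0.5500) ≈ 0.1406
After 'red': P(biased) = 0.9·0.1406 / (0.9·0.1406 + 0.5·0.8594) ≈ 0.2275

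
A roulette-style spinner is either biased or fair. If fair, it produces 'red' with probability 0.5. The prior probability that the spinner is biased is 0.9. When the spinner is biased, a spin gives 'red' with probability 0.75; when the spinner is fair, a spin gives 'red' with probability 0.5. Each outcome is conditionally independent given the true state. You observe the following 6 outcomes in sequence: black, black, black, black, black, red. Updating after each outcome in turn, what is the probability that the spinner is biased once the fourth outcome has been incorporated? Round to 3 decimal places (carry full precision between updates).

After 'black': P(biased) = 0.25·0.9000 / (0.25·0.9000 + 0.5·0.1000) ≈ 0.8182
After 'black': P(biased) = 0.25·0.8182 / (0.25·0.8182 + 0.5·0.1818) ≈ 0.6923
After 'black': P(biased) = 0.25·0.6923 / (0.25·0.6923 + 0.5·0.3077) ≈ 0.5294
After 'black': P(biased) = 0.25·0.5294 / (0.25·0.5294 + 0.5·0.4706) ≈ 0.3600

0.360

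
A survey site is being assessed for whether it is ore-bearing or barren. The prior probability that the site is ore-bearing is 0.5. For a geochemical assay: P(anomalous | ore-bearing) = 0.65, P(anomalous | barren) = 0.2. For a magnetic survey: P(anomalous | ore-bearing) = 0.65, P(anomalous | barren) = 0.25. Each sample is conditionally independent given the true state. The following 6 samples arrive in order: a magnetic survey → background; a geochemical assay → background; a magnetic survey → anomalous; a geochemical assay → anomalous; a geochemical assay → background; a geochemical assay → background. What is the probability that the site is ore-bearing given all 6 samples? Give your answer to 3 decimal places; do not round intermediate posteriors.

0.248

After a magnetic survey='background': P(ore) = 0.35·0.5000 / (0.35·0.5000 + 0.75·0.5000) ≈ 0.3182
After a geochemical assay='background': P(ore) = 0.35·0.3182 / (0.35·0.3182 + 0.8·0.6818) ≈ 0.1696
After a magnetic survey='anomalous': P(ore) = 0.65·0.1696 / (0.65·0.1696 + 0.25·0.8304) ≈ 0.3468
After a geochemical assay='anomalous': P(ore) = 0.65·0.3468 / (0.65·0.3468 + 0.2·0.6532) ≈ 0.6331
After a geochemical assay='background': P(ore) = 0.35·0.6331 / (0.35·0.6331 + 0.8·0.3669) ≈ 0.4301
After a geochemical assay='background': P(ore) = 0.35·0.4301 / (0.35·0.4301 + 0.8·0.5699) ≈ 0.2482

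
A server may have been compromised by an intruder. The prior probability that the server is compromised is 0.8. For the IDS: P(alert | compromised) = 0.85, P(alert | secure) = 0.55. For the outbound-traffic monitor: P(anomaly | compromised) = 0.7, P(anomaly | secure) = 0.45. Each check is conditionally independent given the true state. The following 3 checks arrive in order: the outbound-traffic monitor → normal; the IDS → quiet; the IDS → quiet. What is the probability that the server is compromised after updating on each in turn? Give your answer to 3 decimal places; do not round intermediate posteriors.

0.195

After the outbound-traffic monitor='normal': P(compromised) = 0.3·0.8000 / (0.3·0.8000 + 0.55·0.2000) ≈ 0.6857
After the IDS='quiet': P(compromised) = 0.15·0.6857 / (0.15·0.6857 + 0.45·0.3143) ≈ 0.4211
After the IDS='quiet': P(compromised) = 0.15·0.4211 / (0.15·0.4211 + 0.45·0.5789) ≈ 0.1951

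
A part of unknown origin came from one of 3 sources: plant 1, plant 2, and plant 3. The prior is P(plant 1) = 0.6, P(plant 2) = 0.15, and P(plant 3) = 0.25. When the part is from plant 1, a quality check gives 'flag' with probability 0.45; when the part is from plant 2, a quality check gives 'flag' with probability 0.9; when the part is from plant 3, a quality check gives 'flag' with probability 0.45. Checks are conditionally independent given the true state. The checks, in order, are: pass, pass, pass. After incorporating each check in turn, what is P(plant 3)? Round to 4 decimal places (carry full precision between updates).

After 'pass': normaliser = 0.55·0.6000 + 0.1·0.1500 + 0.55·0.2500; P(plant 1) ≈ 0.6839, P(plant 2) ≈ 0.0311, P(plant 3) ≈ 0.2850
After 'pass': normaliser = 0.55·0.6839 + 0.1·0.0311 + 0.55·0.2850; P(plant 1) ≈ 0.7018, P(plant 2) ≈ 0.0058, P(plant 3) ≈ 0.2924
After 'pass': normaliser = 0.55·0.7018 + 0.1·0.0058 + 0.55·0.2924; P(plant 1) ≈ 0.7051, P(plant 2) ≈ 0.0011, P(plant 3) ≈ 0.2938

0.2938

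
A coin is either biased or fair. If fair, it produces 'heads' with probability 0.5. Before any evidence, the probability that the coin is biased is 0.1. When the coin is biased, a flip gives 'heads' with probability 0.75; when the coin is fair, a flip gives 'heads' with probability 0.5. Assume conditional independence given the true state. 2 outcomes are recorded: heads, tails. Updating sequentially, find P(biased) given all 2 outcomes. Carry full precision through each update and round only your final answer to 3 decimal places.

Each posterior becomes the prior for the next update.
After 'heads': P(biased) = 0.75·0.1000 / (0.75·0.1000 + 0.5·0.9000) ≈ 0.1429
After 'tails': P(biased) = 0.25·0.1429 / (0.25·0.1429 + 0.5·0.8571) ≈ 0.0769

0.077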